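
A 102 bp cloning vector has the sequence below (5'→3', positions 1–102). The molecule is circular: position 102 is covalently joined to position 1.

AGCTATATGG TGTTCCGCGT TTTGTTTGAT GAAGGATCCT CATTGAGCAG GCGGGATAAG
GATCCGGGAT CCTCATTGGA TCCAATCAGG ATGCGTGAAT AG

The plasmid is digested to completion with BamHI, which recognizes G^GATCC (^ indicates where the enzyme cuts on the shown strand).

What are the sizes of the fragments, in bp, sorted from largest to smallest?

58, 26, 11, 7 bp

BamHI sites (GGATCC) start at positions 34, 60, 67, 78.
BamHI cuts after the first base of each site, so after positions 34, 60, 67, 78.
Circular molecule, 4 cuts → 4 fragments:
  35–60 → 26 bp
  61–67 → 7 bp
  68–78 → 11 bp
  79–102 then 1–34 → 24 + 34 = 58 bp
Sorted largest to smallest: 58, 26, 11, 7 bp.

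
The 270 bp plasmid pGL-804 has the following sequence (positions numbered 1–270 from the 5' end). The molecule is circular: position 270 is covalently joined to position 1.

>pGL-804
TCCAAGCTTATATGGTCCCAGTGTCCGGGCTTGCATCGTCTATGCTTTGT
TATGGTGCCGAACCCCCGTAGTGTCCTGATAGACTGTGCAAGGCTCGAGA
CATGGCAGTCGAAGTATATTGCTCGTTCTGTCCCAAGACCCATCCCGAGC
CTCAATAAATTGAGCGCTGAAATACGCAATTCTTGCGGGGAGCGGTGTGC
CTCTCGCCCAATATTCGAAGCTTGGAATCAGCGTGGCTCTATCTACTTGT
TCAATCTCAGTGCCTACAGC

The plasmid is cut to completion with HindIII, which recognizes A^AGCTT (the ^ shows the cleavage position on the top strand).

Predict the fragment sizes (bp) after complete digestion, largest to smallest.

214, 56 bp

HindIII sites (AAGCTT) start at positions 4, 218.
HindIII cuts after the first base of each site, so after positions 4, 218.
Circular molecule, 2 cuts → 2 fragments:
  5–218 → 214 bp
  219–270 then 1–4 → 52 + 4 = 56 bp
Sorted largest to smallest: 214, 56 bp.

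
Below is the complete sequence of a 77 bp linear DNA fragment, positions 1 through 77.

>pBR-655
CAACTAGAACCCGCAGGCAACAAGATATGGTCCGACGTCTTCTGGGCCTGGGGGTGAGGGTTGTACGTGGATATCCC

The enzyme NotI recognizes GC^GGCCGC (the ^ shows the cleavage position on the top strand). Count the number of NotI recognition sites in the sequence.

0

No occurrence of GCGGCCGC is present in the sequence.
NotI does not cut: 0 sites.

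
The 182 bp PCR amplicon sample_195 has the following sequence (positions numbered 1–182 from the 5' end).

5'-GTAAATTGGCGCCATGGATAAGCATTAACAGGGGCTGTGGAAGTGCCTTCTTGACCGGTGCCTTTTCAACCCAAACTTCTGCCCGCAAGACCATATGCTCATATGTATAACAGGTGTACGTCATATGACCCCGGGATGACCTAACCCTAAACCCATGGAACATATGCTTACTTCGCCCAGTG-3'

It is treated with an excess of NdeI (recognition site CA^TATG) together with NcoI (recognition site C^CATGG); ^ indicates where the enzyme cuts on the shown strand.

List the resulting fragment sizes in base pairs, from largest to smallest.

NdeI sites (CATATG) start at positions 92, 100, 122, 161.
NdeI cuts after base 2 of each site, so after positions 93, 101, 123, 162.
NcoI sites (CCATGG) start at positions 12, 153.
NcoI cuts after the first base of each site, so after positions 12, 153.
Combined cut positions: 12, 93, 101, 123, 153, 162.
Linear molecule, 6 cuts → 7 fragments:
  1–12 → 12 bp
  13–93 → 81 bp
  94–101 → 8 bp
  102–123 → 22 bp
  124–153 → 30 bp
  154–162 → 9 bp
  163–182 → 20 bp
Sorted largest to smallest: 81, 30, 22, 20, 12, 9, 8 bp.

81, 30, 22, 20, 12, 9, 8 bp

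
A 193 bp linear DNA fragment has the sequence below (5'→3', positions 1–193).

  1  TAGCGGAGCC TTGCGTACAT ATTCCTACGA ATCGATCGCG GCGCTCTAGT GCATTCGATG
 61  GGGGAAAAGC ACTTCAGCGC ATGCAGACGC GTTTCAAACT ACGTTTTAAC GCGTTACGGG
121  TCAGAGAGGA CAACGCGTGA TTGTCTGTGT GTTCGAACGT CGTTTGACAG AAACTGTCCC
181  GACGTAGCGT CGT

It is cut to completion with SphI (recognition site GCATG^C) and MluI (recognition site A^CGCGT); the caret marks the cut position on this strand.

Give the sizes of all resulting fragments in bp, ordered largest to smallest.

83, 60, 24, 22, 4 bp

The SphI site (GCATGC) starts at position 79.
SphI cuts after base 5 of each site (before the last base), so after position 83.
MluI sites (ACGCGT) start at positions 87, 109, 133.
MluI cuts after the first base of each site, so after positions 87, 109, 133.
Combined cut positions: 83, 87, 109, 133.
Linear molecule, 4 cuts → 5 fragments:
  1–83 → 83 bp
  84–87 → 4 bp
  88–109 → 22 bp
  110–133 → 24 bp
  134–193 → 60 bp
Sorted largest to smallest: 83, 60, 24, 22, 4 bp.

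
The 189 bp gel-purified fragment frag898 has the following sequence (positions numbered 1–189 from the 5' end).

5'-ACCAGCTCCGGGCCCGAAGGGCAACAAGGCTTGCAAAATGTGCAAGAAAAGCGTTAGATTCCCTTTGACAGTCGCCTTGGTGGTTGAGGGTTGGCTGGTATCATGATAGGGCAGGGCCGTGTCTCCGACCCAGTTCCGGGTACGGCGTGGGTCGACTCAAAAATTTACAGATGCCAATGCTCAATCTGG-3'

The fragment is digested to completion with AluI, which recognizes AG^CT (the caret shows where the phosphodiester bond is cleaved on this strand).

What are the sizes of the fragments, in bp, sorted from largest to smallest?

184, 5 bp

The AluI site (AGCT) starts at position 4.
AluI cuts after base 2 of each site, so after position 5.
Linear molecule, 1 cut → 2 fragments:
  1–5 → 5 bp
  6–189 → 184 bp
Sorted largest to smallest: 184, 5 bp.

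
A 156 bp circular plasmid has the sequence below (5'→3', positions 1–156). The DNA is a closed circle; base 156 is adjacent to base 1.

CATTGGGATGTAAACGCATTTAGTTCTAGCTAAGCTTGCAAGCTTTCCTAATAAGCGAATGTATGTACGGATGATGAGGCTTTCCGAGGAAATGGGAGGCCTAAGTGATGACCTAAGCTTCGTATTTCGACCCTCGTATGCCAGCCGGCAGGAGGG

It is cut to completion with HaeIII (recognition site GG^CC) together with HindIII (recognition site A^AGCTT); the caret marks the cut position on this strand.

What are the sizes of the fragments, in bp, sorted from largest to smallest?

73, 59, 16, 8 bp

The HaeIII site (GGCC) starts at position 98.
HaeIII cuts after base 2 of each site, so after position 99.
HindIII sites (AAGCTT) start at positions 32, 40, 115.
HindIII cuts after the first base of each site, so after positions 32, 40, 115.
Combined cut positions: 32, 40, 99, 115.
Circular molecule, 4 cuts → 4 fragments:
  33–40 → 8 bp
  41–99 → 59 bp
  100–115 → 16 bp
  116–156 then 1–32 → 41 + 32 = 73 bp
Sorted largest to smallest: 73, 59, 16, 8 bp.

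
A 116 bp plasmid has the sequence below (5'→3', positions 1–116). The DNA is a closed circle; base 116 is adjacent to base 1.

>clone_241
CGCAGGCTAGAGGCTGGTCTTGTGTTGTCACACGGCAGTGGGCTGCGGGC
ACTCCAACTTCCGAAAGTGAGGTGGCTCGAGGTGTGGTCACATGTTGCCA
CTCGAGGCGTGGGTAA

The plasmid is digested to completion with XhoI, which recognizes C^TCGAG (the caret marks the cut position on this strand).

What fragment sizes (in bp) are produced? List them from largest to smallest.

91, 25 bp

XhoI sites (CTCGAG) start at positions 76, 101.
XhoI cuts after the first base of each site, so after positions 76, 101.
Circular molecule, 2 cuts → 2 fragments:
  77–101 → 25 bp
  102–116 then 1–76 → 15 + 76 = 91 bp
Sorted largest to smallest: 91, 25 bp.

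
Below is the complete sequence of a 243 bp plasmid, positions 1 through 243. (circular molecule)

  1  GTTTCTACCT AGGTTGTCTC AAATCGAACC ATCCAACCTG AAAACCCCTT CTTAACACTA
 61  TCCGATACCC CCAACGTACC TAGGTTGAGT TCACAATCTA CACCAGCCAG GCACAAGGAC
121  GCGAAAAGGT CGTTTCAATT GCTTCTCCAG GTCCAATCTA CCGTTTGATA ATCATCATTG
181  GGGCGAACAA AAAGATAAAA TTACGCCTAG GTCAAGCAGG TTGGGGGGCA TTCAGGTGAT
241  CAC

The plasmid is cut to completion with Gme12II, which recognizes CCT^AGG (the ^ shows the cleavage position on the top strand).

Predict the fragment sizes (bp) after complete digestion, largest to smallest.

127, 71, 45 bp

Gme12II sites (CCTAGG) start at positions 8, 79, 206.
Gme12II cuts after base 3 of each site, so after positions 10, 81, 208.
Circular molecule, 3 cuts → 3 fragments:
  11–81 → 71 bp
  82–208 → 127 bp
  209–243 then 1–10 → 35 + 10 = 45 bp
Sorted largest to smallest: 127, 71, 45 bp.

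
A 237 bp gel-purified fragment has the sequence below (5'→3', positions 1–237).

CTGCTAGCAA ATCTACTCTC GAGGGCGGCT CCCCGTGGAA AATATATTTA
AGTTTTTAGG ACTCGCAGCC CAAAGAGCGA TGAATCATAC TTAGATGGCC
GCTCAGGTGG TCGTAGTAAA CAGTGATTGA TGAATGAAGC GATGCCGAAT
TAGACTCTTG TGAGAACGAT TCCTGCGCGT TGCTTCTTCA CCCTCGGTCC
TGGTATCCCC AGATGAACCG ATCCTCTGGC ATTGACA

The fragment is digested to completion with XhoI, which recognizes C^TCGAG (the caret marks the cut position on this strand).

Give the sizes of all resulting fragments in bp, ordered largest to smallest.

The XhoI site (CTCGAG) starts at position 18.
XhoI cuts after the first base of each site, so after position 18.
Linear molecule, 1 cut → 2 fragments:
  1–18 → 18 bp
  19–237 → 219 bp
Sorted largest to smallest: 219, 18 bp.

219, 18 bp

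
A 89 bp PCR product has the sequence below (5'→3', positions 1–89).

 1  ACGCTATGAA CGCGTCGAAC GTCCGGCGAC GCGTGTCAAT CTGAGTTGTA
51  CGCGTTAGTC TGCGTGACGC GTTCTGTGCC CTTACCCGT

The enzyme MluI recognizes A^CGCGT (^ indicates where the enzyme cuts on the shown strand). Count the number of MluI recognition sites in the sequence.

4

ACGCGT occurs starting at positions 10, 29, 50, 67.
MluI cuts at 4 sites.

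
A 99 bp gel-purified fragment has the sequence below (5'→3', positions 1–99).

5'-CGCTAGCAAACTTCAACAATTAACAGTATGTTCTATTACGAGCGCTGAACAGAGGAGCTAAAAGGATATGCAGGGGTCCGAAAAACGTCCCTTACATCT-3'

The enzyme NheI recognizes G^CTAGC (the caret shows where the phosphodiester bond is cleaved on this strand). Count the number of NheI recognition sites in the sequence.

1

GCTAGC occurs starting at position 2.
NheI cuts at 1 site.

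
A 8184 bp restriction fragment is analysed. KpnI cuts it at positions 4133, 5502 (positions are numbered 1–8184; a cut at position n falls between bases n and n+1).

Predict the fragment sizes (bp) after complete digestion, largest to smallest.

4133, 2682, 1369 bp

Linear molecule, 2 cuts → 3 fragments:
  4133 − 0 = 4133 bp
  5502 − 4133 = 1369 bp
  8184 − 5502 = 2682 bp
Sorted largest to smallest: 4133, 2682, 1369 bp.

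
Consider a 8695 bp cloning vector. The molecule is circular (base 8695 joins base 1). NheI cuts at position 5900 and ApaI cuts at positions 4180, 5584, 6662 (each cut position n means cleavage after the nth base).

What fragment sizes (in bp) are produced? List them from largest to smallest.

Combined cut positions (sorted): 4180, 5584, 5900, 6662.
Circular molecule, 4 cuts → 4 fragments:
  5584 − 4180 = 1404 bp
  5900 − 5584 = 316 bp
  6662 − 5900 = 762 bp
  wrap: 8695 − 6662 + 4180 = 6213 bp
Sorted largest to smallest: 6213, 1404, 762, 316 bp.

6213, 1404, 762, 316 bp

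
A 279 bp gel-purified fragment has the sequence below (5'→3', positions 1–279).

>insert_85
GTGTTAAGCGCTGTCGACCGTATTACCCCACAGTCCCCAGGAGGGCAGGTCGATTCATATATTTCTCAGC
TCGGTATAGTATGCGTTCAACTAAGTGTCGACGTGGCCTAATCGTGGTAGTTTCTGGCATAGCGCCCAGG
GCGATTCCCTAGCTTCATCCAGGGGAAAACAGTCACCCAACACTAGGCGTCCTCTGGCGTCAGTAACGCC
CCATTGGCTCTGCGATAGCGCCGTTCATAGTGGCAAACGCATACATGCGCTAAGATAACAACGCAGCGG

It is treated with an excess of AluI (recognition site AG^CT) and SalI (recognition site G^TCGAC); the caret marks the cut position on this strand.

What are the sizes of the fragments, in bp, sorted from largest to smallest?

127, 56, 55, 28, 13 bp

AluI sites (AGCT) start at positions 68, 151.
AluI cuts after base 2 of each site, so after positions 69, 152.
SalI sites (GTCGAC) start at positions 13, 97.
SalI cuts after the first base of each site, so after positions 13, 97.
Combined cut positions: 13, 69, 97, 152.
Linear molecule, 4 cuts → 5 fragments:
  1–13 → 13 bp
  14–69 → 56 bp
  70–97 → 28 bp
  98–152 → 55 bp
  153–279 → 127 bp
Sorted largest to smallest: 127, 56, 55, 28, 13 bp.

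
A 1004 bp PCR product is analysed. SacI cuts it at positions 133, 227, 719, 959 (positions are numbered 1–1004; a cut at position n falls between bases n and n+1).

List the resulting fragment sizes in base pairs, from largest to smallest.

492, 240, 133, 94, 45 bp

Linear molecule, 4 cuts → 5 fragments:
  133 − 0 = 133 bp
  227 − 133 = 94 bp
  719 − 227 = 492 bp
  959 − 719 = 240 bp
  1004 − 959 = 45 bp
Sorted largest to smallest: 492, 240, 133, 94, 45 bp.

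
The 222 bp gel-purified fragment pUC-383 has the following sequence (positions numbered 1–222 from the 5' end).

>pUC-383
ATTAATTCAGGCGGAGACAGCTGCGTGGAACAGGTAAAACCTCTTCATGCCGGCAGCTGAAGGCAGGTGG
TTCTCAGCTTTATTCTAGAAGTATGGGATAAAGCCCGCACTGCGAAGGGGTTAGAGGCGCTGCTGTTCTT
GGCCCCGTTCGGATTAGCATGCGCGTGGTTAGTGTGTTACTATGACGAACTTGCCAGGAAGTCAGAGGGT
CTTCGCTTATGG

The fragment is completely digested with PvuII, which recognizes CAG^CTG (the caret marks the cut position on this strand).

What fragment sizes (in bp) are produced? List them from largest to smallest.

166, 36, 20 bp

PvuII sites (CAGCTG) start at positions 18, 54.
PvuII cuts after base 3 of each site, so after positions 20, 56.
Linear molecule, 2 cuts → 3 fragments:
  1–20 → 20 bp
  21–56 → 36 bp
  57–222 → 166 bp
Sorted largest to smallest: 166, 36, 20 bp.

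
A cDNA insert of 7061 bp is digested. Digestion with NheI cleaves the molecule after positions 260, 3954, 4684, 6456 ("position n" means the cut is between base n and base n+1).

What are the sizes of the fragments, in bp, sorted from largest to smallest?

Linear molecule, 4 cuts → 5 fragments:
  260 − 0 = 260 bp
  3954 − 260 = 3694 bp
  4684 − 3954 = 730 bp
  6456 − 4684 = 1772 bp
  7061 − 6456 = 605 bp
Sorted largest to smallest: 3694, 1772, 730, 605, 260 bp.

3694, 1772, 730, 605, 260 bp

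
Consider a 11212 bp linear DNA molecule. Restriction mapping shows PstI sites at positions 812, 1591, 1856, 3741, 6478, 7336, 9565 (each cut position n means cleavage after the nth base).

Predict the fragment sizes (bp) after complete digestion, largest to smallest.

2737, 2229, 1885, 1647, 858, 812, 779, 265 bp

Linear molecule, 7 cuts → 8 fragments:
  812 − 0 = 812 bp
  1591 − 812 = 779 bp
  1856 − 1591 = 265 bp
  3741 − 1856 = 1885 bp
  6478 − 3741 = 2737 bp
  7336 − 6478 = 858 bp
  9565 − 7336 = 2229 bp
  11212 − 9565 = 1647 bp
Sorted largest to smallest: 2737, 2229, 1885, 1647, 858, 812, 779, 265 bp.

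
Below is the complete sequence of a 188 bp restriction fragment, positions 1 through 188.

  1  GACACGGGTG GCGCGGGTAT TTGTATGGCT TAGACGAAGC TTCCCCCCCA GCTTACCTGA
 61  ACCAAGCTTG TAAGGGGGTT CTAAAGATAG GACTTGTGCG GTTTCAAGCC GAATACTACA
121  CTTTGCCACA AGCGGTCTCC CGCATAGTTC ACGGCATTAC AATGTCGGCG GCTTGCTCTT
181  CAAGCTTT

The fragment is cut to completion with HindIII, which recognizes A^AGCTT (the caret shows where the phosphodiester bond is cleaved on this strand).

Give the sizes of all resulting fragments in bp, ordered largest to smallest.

118, 37, 27, 6 bp

HindIII sites (AAGCTT) start at positions 37, 64, 182.
HindIII cuts after the first base of each site, so after positions 37, 64, 182.
Linear molecule, 3 cuts → 4 fragments:
  1–37 → 37 bp
  38–64 → 27 bp
  65–182 → 118 bp
  183–188 → 6 bp
Sorted largest to smallest: 118, 37, 27, 6 bp.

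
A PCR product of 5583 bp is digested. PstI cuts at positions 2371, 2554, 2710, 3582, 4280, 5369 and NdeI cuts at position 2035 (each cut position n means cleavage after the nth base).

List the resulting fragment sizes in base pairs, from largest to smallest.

2035, 1089, 872, 698, 336, 214, 183, 156 bp

Combined cut positions (sorted): 2035, 2371, 2554, 2710, 3582, 4280, 5369.
Linear molecule, 7 cuts → 8 fragments:
  2035 − 0 = 2035 bp
  2371 − 2035 = 336 bp
  2554 − 2371 = 183 bp
  2710 − 2554 = 156 bp
  3582 − 2710 = 872 bp
  4280 − 3582 = 698 bp
  5369 − 4280 = 1089 bp
  5583 − 5369 = 214 bp
Sorted largest to smallest: 2035, 1089, 872, 698, 336, 214, 183, 156 bp.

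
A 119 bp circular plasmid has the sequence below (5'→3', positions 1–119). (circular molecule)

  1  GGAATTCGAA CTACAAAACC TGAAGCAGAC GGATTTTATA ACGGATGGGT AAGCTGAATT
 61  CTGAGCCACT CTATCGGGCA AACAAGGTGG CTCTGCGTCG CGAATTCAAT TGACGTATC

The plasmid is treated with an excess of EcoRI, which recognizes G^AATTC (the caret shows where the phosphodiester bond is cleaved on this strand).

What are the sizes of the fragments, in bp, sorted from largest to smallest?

EcoRI sites (GAATTC) start at positions 2, 56, 102.
EcoRI cuts after the first base of each site, so after positions 2, 56, 102.
Circular molecule, 3 cuts → 3 fragments:
  3–56 → 54 bp
  57–102 → 46 bp
  103–119 then 1–2 → 17 + 2 = 19 bp
Sorted largest to smallest: 54, 46, 19 bp.

54, 46, 19 bp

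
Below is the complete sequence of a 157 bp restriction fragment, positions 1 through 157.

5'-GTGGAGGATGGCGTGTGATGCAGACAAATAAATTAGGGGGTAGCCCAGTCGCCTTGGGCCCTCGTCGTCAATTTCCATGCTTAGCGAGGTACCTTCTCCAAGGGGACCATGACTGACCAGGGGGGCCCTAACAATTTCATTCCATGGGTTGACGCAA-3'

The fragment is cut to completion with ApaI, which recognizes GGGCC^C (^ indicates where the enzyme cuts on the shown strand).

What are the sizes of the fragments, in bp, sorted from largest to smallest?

67, 60, 30 bp

ApaI sites (GGGCCC) start at positions 56, 123.
ApaI cuts after base 5 of each site (before the last base), so after positions 60, 127.
Linear molecule, 2 cuts → 3 fragments:
  1–60 → 60 bp
  61–127 → 67 bp
  128–157 → 30 bp
Sorted largest to smallest: 67, 60, 30 bp.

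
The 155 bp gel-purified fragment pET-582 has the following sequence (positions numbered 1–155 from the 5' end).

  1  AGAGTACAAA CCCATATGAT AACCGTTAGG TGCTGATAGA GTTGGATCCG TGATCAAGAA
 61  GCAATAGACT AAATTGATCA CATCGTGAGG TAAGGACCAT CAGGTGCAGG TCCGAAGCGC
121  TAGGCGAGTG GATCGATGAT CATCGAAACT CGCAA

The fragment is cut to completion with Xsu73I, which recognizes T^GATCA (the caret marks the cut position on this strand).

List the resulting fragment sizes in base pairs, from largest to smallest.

62, 51, 24, 18 bp

Xsu73I sites (TGATCA) start at positions 51, 75, 137.
Xsu73I cuts after the first base of each site, so after positions 51, 75, 137.
Linear molecule, 3 cuts → 4 fragments:
  1–51 → 51 bp
  52–75 → 24 bp
  76–137 → 62 bp
  138–155 → 18 bp
Sorted largest to smallest: 62, 51, 24, 18 bp.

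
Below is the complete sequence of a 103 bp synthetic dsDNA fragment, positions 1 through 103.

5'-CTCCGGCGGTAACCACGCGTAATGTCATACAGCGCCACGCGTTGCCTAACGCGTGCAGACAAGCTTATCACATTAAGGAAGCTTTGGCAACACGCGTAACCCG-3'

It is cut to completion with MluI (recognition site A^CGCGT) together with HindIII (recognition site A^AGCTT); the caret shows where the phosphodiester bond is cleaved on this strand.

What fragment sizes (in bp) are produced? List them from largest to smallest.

22, 18, 15, 13, 12, 12, 11 bp

MluI sites (ACGCGT) start at positions 15, 37, 49, 92.
MluI cuts after the first base of each site, so after positions 15, 37, 49, 92.
HindIII sites (AAGCTT) start at positions 61, 79.
HindIII cuts after the first base of each site, so after positions 61, 79.
Combined cut positions: 15, 37, 49, 61, 79, 92.
Linear molecule, 6 cuts → 7 fragments:
  1–15 → 15 bp
  16–37 → 22 bp
  38–49 → 12 bp
  50–61 → 12 bp
  62–79 → 18 bp
  80–92 → 13 bp
  93–103 → 11 bp
Sorted largest to smallest: 22, 18, 15, 13, 12, 12, 11 bp.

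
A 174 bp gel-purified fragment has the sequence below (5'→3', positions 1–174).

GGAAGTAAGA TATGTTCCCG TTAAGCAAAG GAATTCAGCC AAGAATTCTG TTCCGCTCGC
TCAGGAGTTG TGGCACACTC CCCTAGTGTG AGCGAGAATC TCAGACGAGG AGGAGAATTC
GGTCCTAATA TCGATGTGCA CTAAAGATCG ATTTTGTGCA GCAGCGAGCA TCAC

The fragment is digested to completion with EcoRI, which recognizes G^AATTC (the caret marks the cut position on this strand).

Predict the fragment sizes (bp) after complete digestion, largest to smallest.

72, 59, 31, 12 bp

EcoRI sites (GAATTC) start at positions 31, 43, 115.
EcoRI cuts after the first base of each site, so after positions 31, 43, 115.
Linear molecule, 3 cuts → 4 fragments:
  1–31 → 31 bp
  32–43 → 12 bp
  44–115 → 72 bp
  116–174 → 59 bp
Sorted largest to smallest: 72, 59, 31, 12 bp.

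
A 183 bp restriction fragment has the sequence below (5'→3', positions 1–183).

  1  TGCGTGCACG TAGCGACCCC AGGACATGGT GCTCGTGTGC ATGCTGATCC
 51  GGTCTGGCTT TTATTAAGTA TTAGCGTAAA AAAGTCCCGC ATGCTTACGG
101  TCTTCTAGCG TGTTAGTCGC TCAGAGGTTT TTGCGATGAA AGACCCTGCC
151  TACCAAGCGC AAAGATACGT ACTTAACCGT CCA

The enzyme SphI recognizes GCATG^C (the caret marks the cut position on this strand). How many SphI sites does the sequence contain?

2

GCATGC occurs starting at positions 39, 89.
SphI cuts at 2 sites.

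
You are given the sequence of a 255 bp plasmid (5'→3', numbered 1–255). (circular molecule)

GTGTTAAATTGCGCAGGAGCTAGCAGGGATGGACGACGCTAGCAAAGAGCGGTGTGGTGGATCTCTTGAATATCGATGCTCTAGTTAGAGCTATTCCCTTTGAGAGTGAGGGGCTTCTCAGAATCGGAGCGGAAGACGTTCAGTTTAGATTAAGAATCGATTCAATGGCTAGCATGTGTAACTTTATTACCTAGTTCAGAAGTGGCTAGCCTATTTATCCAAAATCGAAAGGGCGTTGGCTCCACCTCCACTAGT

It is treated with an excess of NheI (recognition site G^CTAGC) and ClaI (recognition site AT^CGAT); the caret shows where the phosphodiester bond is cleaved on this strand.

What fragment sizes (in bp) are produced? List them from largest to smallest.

84, 69, 37, 35, 19, 11 bp

NheI sites (GCTAGC) start at positions 19, 38, 168, 205.
NheI cuts after the first base of each site, so after positions 19, 38, 168, 205.
ClaI sites (ATCGAT) start at positions 72, 156.
ClaI cuts after base 2 of each site, so after positions 73, 157.
Combined cut positions: 19, 38, 73, 157, 168, 205.
Circular molecule, 6 cuts → 6 fragments:
  20–38 → 19 bp
  39–73 → 35 bp
  74–157 → 84 bp
  158–168 → 11 bp
  169–205 → 37 bp
  206–255 then 1–19 → 50 + 19 = 69 bp
Sorted largest to smallest: 84, 69, 37, 35, 19, 11 bp.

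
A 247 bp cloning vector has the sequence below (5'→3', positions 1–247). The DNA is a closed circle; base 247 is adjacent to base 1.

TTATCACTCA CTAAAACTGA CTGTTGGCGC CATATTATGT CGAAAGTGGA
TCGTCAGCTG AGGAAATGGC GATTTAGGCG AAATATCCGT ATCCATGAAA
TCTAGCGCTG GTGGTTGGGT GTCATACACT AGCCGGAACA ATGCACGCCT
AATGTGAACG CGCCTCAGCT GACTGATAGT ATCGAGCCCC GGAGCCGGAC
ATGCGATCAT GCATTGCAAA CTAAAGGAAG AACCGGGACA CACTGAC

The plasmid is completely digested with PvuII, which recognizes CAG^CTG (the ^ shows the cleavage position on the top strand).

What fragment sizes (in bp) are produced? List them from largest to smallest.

PvuII sites (CAGCTG) start at positions 55, 166.
PvuII cuts after base 3 of each site, so after positions 57, 168.
Circular molecule, 2 cuts → 2 fragments:
  58–168 → 111 bp
  169–247 then 1–57 → 79 + 57 = 136 bp
Sorted largest to smallest: 136, 111 bp.

136, 111 bp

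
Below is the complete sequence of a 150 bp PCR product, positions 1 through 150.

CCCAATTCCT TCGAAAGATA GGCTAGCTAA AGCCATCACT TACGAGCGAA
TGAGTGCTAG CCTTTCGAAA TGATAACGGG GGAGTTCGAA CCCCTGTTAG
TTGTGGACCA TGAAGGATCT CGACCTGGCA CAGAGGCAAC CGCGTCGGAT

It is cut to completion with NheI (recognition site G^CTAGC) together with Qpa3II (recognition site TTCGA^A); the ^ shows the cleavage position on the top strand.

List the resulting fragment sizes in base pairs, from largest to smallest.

NheI sites (GCTAGC) start at positions 22, 56.
NheI cuts after the first base of each site, so after positions 22, 56.
Qpa3II sites (TTCGAA) start at positions 10, 64, 85.
Qpa3II cuts after base 5 of each site (before the last base), so after positions 14, 68, 89.
Combined cut positions: 14, 22, 56, 68, 89.
Linear molecule, 5 cuts → 6 fragments:
  1–14 → 14 bp
  15–22 → 8 bp
  23–56 → 34 bp
  57–68 → 12 bp
  69–89 → 21 bp
  90–150 → 61 bp
Sorted largest to smallest: 61, 34, 21, 14, 12, 8 bp.

61, 34, 21, 14, 12, 8 bp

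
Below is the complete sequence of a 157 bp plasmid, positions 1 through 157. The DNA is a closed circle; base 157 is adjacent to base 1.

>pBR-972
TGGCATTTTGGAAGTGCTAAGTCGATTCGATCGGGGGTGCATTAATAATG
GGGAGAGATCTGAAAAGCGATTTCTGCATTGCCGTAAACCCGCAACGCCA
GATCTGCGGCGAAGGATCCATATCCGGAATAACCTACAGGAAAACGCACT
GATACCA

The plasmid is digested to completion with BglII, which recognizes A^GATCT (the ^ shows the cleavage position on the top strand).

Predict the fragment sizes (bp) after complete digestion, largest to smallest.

BglII sites (AGATCT) start at positions 56, 100.
BglII cuts after the first base of each site, so after positions 56, 100.
Circular molecule, 2 cuts → 2 fragments:
  57–100 → 44 bp
  101–157 then 1–56 → 57 + 56 = 113 bp
Sorted largest to smallest: 113, 44 bp.

113, 44 bp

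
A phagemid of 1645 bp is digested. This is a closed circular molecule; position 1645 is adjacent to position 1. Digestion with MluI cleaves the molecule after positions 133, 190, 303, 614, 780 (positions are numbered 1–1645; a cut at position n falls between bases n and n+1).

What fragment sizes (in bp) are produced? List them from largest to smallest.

998, 311, 166, 113, 57 bp

Circular molecule, 5 cuts → 5 fragments:
  190 − 133 = 57 bp
  303 − 190 = 113 bp
  614 − 303 = 311 bp
  780 − 614 = 166 bp
  wrap: 1645 − 780 + 133 = 998 bp
Sorted largest to smallest: 998, 311, 166, 113, 57 bp.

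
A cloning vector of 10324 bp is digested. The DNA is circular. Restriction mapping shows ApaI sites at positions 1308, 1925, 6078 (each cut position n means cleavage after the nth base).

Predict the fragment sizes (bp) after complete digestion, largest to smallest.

5554, 4153, 617 bp

Circular molecule, 3 cuts → 3 fragments:
  1925 − 1308 = 617 bp
  6078 − 1925 = 4153 bp
  wrap: 10324 − 6078 + 1308 = 5554 bp
Sorted largest to smallest: 5554, 4153, 617 bp.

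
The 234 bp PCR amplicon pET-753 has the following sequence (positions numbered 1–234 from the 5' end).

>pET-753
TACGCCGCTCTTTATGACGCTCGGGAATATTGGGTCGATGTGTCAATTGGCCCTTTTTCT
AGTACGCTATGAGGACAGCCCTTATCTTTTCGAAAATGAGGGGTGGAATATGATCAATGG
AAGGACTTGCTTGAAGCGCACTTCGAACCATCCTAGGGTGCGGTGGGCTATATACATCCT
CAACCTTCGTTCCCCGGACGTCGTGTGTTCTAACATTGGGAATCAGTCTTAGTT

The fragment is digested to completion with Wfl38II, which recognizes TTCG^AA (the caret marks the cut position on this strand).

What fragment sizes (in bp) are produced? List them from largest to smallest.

92, 89, 53 bp

Wfl38II sites (TTCGAA) start at positions 89, 142.
Wfl38II cuts after base 4 of each site, so after positions 92, 145.
Linear molecule, 2 cuts → 3 fragments:
  1–92 → 92 bp
  93–145 → 53 bp
  146–234 → 89 bp
Sorted largest to smallest: 92, 89, 53 bp.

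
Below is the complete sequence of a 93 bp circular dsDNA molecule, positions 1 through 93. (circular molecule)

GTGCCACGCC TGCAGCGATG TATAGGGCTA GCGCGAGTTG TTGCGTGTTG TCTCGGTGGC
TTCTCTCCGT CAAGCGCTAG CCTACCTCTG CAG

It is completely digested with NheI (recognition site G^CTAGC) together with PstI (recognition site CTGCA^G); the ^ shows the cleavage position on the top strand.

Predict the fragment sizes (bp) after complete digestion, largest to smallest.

NheI sites (GCTAGC) start at positions 27, 76.
NheI cuts after the first base of each site, so after positions 27, 76.
PstI sites (CTGCAG) start at positions 10, 88.
PstI cuts after base 5 of each site (before the last base), so after positions 14, 92.
Combined cut positions: 14, 27, 76, 92.
Circular molecule, 4 cuts → 4 fragments:
  15–27 → 13 bp
  28–76 → 49 bp
  77–92 → 16 bp
  93–93 then 1–14 → 1 + 14 = 15 bp
Sorted largest to smallest: 49, 16, 15, 13 bp.

49, 16, 15, 13 bp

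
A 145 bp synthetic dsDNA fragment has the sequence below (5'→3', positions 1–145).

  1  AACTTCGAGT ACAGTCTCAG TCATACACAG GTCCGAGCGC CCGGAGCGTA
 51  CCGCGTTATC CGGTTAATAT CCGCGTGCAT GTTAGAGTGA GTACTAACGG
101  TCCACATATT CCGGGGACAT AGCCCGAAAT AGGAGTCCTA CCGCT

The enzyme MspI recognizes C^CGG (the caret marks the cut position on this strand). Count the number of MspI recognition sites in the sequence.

CCGG occurs starting at positions 41, 60, 111.
MspI cuts at 3 sites.

3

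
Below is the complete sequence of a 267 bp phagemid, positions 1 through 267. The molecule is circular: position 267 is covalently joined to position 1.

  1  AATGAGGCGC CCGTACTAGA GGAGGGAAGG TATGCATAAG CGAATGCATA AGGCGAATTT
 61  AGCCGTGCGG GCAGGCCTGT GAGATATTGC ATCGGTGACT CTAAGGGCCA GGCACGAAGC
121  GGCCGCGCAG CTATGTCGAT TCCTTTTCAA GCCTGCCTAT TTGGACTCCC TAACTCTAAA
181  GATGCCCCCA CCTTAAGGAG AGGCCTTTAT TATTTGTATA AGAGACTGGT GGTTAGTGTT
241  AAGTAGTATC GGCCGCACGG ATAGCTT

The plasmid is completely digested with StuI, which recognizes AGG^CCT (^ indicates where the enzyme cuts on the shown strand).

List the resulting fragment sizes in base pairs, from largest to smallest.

StuI sites (AGGCCT) start at positions 73, 201.
StuI cuts after base 3 of each site, so after positions 75, 203.
Circular molecule, 2 cuts → 2 fragments:
  76–203 → 128 bp
  204–267 then 1–75 → 64 + 75 = 139 bp
Sorted largest to smallest: 139, 128 bp.

139, 128 bp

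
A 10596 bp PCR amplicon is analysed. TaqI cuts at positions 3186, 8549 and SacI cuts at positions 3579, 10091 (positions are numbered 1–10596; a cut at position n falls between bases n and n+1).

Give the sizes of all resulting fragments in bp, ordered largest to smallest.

4970, 3186, 1542, 505, 393 bp

Combined cut positions (sorted): 3186, 3579, 8549, 10091.
Linear molecule, 4 cuts → 5 fragments:
  3186 − 0 = 3186 bp
  3579 − 3186 = 393 bp
  8549 − 3579 = 4970 bp
  10091 − 8549 = 1542 bp
  10596 − 10091 = 505 bp
Sorted largest to smallest: 4970, 3186, 1542, 505, 393 bp.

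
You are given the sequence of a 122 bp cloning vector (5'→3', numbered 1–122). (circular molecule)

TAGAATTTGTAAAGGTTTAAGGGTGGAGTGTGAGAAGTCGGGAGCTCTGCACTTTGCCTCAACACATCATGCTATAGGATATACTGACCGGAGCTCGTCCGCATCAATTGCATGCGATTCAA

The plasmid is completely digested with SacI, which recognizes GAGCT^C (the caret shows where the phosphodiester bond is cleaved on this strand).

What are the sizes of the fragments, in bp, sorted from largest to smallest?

73, 49 bp

SacI sites (GAGCTC) start at positions 42, 91.
SacI cuts after base 5 of each site (before the last base), so after positions 46, 95.
Circular molecule, 2 cuts → 2 fragments:
  47–95 → 49 bp
  96–122 then 1–46 → 27 + 46 = 73 bp
Sorted largest to smallest: 73, 49 bp.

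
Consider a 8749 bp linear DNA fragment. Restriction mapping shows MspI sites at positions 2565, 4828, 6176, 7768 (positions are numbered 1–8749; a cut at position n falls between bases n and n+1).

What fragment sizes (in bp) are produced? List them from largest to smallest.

2565, 2263, 1592, 1348, 981 bp

Linear molecule, 4 cuts → 5 fragments:
  2565 − 0 = 2565 bp
  4828 − 2565 = 2263 bp
  6176 − 4828 = 1348 bp
  7768 − 6176 = 1592 bp
  8749 − 7768 = 981 bp
Sorted largest to smallest: 2565, 2263, 1592, 1348, 981 bp.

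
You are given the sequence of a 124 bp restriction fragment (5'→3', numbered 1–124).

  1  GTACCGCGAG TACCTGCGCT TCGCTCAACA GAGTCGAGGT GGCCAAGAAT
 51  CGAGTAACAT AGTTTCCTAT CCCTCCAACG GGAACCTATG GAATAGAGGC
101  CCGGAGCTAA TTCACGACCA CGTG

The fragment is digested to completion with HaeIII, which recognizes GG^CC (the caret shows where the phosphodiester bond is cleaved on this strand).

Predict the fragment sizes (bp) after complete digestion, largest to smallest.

57, 42, 25 bp

HaeIII sites (GGCC) start at positions 41, 98.
HaeIII cuts after base 2 of each site, so after positions 42, 99.
Linear molecule, 2 cuts → 3 fragments:
  1–42 → 42 bp
  43–99 → 57 bp
  100–124 → 25 bp
Sorted largest to smallest: 57, 42, 25 bp.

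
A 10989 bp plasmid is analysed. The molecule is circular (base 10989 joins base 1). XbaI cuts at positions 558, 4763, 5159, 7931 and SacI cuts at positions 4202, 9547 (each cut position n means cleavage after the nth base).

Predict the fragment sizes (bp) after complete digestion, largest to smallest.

Combined cut positions (sorted): 558, 4202, 4763, 5159, 7931, 9547.
Circular molecule, 6 cuts → 6 fragments:
  4202 − 558 = 3644 bp
  4763 − 4202 = 561 bp
  5159 − 4763 = 396 bp
  7931 − 5159 = 2772 bp
  9547 − 7931 = 1616 bp
  wrap: 10989 − 9547 + 558 = 2000 bp
Sorted largest to smallest: 3644, 2772, 2000, 1616, 561, 396 bp.

3644, 2772, 2000, 1616, 561, 396 bp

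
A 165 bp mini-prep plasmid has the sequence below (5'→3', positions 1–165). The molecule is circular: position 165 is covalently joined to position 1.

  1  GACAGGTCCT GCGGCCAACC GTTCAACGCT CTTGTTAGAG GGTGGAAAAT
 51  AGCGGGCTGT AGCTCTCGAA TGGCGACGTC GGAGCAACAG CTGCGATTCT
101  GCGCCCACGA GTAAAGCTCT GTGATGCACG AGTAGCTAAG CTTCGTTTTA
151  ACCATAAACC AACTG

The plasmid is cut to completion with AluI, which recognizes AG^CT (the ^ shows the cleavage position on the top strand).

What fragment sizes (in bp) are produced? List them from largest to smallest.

AluI sites (AGCT) start at positions 61, 89, 115, 134, 139.
AluI cuts after base 2 of each site, so after positions 62, 90, 116, 135, 140.
Circular molecule, 5 cuts → 5 fragments:
  63–90 → 28 bp
  91–116 → 26 bp
  117–135 → 19 bp
  136–140 → 5 bp
  141–165 then 1–62 → 25 + 62 = 87 bp
Sorted largest to smallest: 87, 28, 26, 19, 5 bp.

87, 28, 26, 19, 5 bp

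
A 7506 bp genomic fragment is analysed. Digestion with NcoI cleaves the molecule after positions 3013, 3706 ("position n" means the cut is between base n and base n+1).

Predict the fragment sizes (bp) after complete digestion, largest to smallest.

Linear molecule, 2 cuts → 3 fragments:
  3013 − 0 = 3013 bp
  3706 − 3013 = 693 bp
  7506 − 3706 = 3800 bp
Sorted largest to smallest: 3800, 3013, 693 bp.

3800, 3013, 693 bp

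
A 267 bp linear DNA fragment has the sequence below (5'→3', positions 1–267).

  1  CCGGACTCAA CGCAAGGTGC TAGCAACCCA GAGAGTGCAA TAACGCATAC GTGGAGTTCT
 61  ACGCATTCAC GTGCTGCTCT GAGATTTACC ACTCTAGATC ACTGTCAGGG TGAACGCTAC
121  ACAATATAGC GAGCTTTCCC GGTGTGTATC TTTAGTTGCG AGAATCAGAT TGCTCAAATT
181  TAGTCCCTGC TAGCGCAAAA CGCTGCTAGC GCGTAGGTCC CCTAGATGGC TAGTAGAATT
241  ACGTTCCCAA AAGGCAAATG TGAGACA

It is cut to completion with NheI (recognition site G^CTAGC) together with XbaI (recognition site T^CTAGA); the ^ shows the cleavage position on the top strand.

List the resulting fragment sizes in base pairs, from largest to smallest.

NheI sites (GCTAGC) start at positions 19, 189, 205.
NheI cuts after the first base of each site, so after positions 19, 189, 205.
The XbaI site (TCTAGA) starts at position 93.
XbaI cuts after the first base of each site, so after position 93.
Combined cut positions: 19, 93, 189, 205.
Linear molecule, 4 cuts → 5 fragments:
  1–19 → 19 bp
  20–93 → 74 bp
  94–189 → 96 bp
  190–205 → 16 bp
  206–267 → 62 bp
Sorted largest to smallest: 96, 74, 62, 19, 16 bp.

96, 74, 62, 19, 16 bp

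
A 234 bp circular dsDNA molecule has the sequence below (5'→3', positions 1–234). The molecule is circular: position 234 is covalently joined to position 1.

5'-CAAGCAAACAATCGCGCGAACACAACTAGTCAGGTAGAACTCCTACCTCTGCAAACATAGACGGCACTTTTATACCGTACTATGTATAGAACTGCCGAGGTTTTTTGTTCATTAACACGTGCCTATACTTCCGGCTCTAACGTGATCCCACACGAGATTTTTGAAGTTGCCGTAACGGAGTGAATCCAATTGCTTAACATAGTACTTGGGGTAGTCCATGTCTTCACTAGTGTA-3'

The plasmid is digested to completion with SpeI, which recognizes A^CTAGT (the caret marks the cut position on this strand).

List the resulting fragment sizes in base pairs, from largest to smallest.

SpeI sites (ACTAGT) start at positions 25, 226.
SpeI cuts after the first base of each site, so after positions 25, 226.
Circular molecule, 2 cuts → 2 fragments:
  26–226 → 201 bp
  227–234 then 1–25 → 8 + 25 = 33 bp
Sorted largest to smallest: 201, 33 bp.

201, 33 bp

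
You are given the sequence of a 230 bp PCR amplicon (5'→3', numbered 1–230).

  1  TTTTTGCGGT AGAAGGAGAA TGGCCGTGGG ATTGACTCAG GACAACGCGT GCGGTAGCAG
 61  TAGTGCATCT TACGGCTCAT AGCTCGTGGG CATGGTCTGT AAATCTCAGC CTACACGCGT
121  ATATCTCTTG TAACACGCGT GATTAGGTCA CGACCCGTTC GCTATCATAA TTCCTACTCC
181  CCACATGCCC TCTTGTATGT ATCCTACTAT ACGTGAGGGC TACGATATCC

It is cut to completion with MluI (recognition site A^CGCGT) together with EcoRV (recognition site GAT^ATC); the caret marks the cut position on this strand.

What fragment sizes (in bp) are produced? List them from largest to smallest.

MluI sites (ACGCGT) start at positions 45, 115, 135.
MluI cuts after the first base of each site, so after positions 45, 115, 135.
The EcoRV site (GATATC) starts at position 224.
EcoRV cuts after base 3 of each site, so after position 226.
Combined cut positions: 45, 115, 135, 226.
Linear molecule, 4 cuts → 5 fragments:
  1–45 → 45 bp
  46–115 → 70 bp
  116–135 → 20 bp
  136–226 → 91 bp
  227–230 → 4 bp
Sorted largest to smallest: 91, 70, 45, 20, 4 bp.

91, 70, 45, 20, 4 bp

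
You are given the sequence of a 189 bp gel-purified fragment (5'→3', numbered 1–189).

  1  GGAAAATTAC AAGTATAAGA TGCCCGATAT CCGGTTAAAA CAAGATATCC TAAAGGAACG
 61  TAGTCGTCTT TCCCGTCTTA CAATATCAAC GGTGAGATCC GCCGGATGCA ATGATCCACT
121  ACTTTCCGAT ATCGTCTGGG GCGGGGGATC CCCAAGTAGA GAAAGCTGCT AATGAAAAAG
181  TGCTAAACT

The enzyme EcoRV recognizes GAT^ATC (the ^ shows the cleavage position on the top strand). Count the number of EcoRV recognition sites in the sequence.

GATATC occurs starting at positions 26, 44, 128.
EcoRV cuts at 3 sites.

3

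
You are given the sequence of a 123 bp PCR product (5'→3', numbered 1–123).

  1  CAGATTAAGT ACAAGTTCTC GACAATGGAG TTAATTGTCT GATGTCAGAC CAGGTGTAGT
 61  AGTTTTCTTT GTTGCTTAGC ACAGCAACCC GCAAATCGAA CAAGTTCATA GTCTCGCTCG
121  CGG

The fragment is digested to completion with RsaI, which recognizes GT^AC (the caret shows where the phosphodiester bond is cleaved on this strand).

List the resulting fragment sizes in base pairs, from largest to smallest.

The RsaI site (GTAC) starts at position 9.
RsaI cuts after base 2 of each site, so after position 10.
Linear molecule, 1 cut → 2 fragments:
  1–10 → 10 bp
  11–123 → 113 bp
Sorted largest to smallest: 113, 10 bp.

113, 10 bp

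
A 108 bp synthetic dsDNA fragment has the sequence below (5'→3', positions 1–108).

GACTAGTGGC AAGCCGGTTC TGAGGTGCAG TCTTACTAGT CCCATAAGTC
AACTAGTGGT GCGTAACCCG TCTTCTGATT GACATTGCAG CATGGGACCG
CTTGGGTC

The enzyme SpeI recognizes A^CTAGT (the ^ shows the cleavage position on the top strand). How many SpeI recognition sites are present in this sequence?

ACTAGT occurs starting at positions 2, 35, 52.
SpeI cuts at 3 sites.

3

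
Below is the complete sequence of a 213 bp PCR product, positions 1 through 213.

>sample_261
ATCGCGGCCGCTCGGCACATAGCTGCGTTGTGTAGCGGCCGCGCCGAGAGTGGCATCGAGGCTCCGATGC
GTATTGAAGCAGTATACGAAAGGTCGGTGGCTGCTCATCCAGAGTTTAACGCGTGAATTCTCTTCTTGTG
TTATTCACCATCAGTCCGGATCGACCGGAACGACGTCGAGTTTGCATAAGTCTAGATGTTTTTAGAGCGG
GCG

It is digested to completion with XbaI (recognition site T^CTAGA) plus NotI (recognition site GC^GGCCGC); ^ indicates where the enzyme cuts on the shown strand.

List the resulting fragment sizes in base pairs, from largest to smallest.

The XbaI site (TCTAGA) starts at position 191.
XbaI cuts after the first base of each site, so after position 191.
NotI sites (GCGGCCGC) start at positions 4, 35.
NotI cuts after base 2 of each site, so after positions 5, 36.
Combined cut positions: 5, 36, 191.
Linear molecule, 3 cuts → 4 fragments:
  1–5 → 5 bp
  6–36 → 31 bp
  37–191 → 155 bp
  192–213 → 22 bp
Sorted largest to smallest: 155, 31, 22, 5 bp.

155, 31, 22, 5 bp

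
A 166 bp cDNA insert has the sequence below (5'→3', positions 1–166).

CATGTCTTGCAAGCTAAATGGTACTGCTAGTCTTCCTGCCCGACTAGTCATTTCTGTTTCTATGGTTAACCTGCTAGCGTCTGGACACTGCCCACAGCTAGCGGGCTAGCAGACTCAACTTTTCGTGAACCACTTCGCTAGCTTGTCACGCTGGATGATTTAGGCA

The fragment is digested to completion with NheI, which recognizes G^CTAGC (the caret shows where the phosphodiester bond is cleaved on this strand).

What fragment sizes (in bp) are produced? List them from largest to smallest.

NheI sites (GCTAGC) start at positions 73, 97, 105, 137.
NheI cuts after the first base of each site, so after positions 73, 97, 105, 137.
Linear molecule, 4 cuts → 5 fragments:
  1–73 → 73 bp
  74–97 → 24 bp
  98–105 → 8 bp
  106–137 → 32 bp
  138–166 → 29 bp
Sorted largest to smallest: 73, 32, 29, 24, 8 bp.

73, 32, 29, 24, 8 bp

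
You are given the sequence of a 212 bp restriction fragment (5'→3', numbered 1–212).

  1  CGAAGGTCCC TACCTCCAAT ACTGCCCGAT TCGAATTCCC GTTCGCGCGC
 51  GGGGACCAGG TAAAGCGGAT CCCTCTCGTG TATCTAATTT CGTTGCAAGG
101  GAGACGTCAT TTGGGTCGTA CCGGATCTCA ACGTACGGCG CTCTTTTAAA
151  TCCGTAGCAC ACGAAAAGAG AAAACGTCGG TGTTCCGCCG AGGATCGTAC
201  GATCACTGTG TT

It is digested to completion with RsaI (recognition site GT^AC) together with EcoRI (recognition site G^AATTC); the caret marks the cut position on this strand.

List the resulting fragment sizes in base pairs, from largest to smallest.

86, 64, 33, 15, 14 bp

RsaI sites (GTAC) start at positions 118, 133, 197.
RsaI cuts after base 2 of each site, so after positions 119, 134, 198.
The EcoRI site (GAATTC) starts at position 33.
EcoRI cuts after the first base of each site, so after position 33.
Combined cut positions: 33, 119, 134, 198.
Linear molecule, 4 cuts → 5 fragments:
  1–33 → 33 bp
  34–119 → 86 bp
  120–134 → 15 bp
  135–198 → 64 bp
  199–212 → 14 bp
Sorted largest to smallest: 86, 64, 33, 15, 14 bp.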